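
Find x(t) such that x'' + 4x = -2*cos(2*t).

x = C1*cos(2*t) + C2*sin(2*t) - t*sin(2*t)/2

Characteristic equation r² + 4 = 0 has discriminant (0)² - 4·(4) = -16 < 0, so r = ± 2i.
Hence x_h = C1*cos(2*t) + C2*sin(2*t).
Since ±2i are characteristic roots, multiply the trial by t. Try x_p = t*(A*cos(2*t) + B*sin(2*t)). Substituting and equating the coefficients of cos(2t) and sin(2t) gives A = 0, B = -1/2, so x_p = -t*sin(2*t)/2.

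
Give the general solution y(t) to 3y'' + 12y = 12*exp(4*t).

y = exp(4*t)/5 + C1*cos(2*t) + C2*sin(2*t)

Divide through by 3: y'' + 4y = 4*exp(4*t).
Characteristic equation r² + 4 = 0 has discriminant (0)² - 4·(4) = -16 < 0, so r = ± 2i.
Hence y_h = C1*cos(2*t) + C2*sin(2*t).
Try y_p = A*exp(4*t). Substituting into the equation and dividing by exp(4*t) gives A = 1/5, so y_p = exp(4*t)/5.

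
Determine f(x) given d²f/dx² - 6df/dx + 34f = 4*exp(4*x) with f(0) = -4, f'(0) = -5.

Characteristic equation r² - 6r + 34 = 0 has discriminant (-6)² - 4·(34) = -100 < 0, so r = 3 ± 5i.
Hence f_h = C1*cos(5*x)*exp(3*x) + C2*exp(3*x)*sin(5*x).
Try f_p = A*exp(4*x). Substituting into the equation and dividing by exp(4*x) gives A = 2/13, so f_p = 2*exp(4*x)/13.
General solution: f = 2*exp(4*x)/13 + C1*cos(5*x)*exp(3*x) + C2*exp(3*x)*sin(5*x).
Apply the initial conditions: f(0) = 2/13 + C1 = -4 and f'(0) = 8/13 + 3*C1 + 5*C2 = -5. Solving gives C1 = -54/13, C2 = 89/65.

f = 2*exp(4*x)/13 - 54*cos(5*x)*exp(3*x)/13 + 89*exp(3*x)*sin(5*x)/65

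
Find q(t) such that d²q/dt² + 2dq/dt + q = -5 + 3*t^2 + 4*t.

Characteristic equation r² + 2r + 1 = 0 has discriminant (2)² - 4·(1) = 0, so r = -1 is a repeated root.
Hence q_h = (C1 + C2*t)*exp(-t).
For the particular solution try q_p = A0 + A1*t + A2*t^2. Substituting and matching coefficients of each power of t gives A0 = 5, A1 = -8, A2 = 3, so q_p = 5 - 8*t + 3*t^2.

q = 5 - 8*t + 3*t**2 + C1*exp(-t) + C2*t*exp(-t)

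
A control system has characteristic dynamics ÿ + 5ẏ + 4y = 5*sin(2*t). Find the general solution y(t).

y = -cos(2*t)/2 + C1*exp(-t) + C2*exp(-4*t)

Characteristic equation r² + 5r + 4 = 0 factors as (r + 1)(r + 4) = 0, so r = -1, -4.
Hence y_h = C1*exp(-t) + C2*exp(-4*t).
Try y_p = A*cos(2*t) + B*sin(2*t). Substituting and equating the coefficients of cos(2t) and sin(2t) gives A = -1/2, B = 0, so y_p = -cos(2*t)/2.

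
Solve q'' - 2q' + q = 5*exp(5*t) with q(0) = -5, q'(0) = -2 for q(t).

q = -85*exp(t)/16 + 5*exp(5*t)/16 + 7*t*exp(t)/4

Characteristic equation r² - 2r + 1 = 0 has discriminant (-2)² - 4·(1) = 0, so r = 1 is a repeated root.
Hence q_h = (C1 + C2*t)*exp(t).
Try q_p = A*exp(5*t). Substituting into the equation and dividing by exp(5*t) gives A = 5/16, so q_p = 5*exp(5*t)/16.
General solution: q = 5*exp(5*t)/16 + C1*exp(t) + C2*t*exp(t).
Apply the initial conditions: q(0) = 5/16 + C1 = -5 and q'(0) = 25/16 + C1 + C2 = -2. Solving gives C1 = -85/16, C2 = 7/4.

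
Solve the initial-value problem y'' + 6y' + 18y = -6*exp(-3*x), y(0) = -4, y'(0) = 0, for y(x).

y = -2*exp(-3*x)/3 - 4*exp(-3*x)*sin(3*x) - 10*cos(3*x)*exp(-3*x)/3

Characteristic equation r² + 6r + 18 = 0 has discriminant (6)² - 4·(18) = -36 < 0, so r = -3 ± 3i.
Hence y_h = C1*cos(3*x)*exp(-3*x) + C2*exp(-3*x)*sin(3*x).
Try y_p = A*exp(-3*x). Substituting into the equation and dividing by exp(-3*x) gives A = -2/3, so y_p = -2*exp(-3*x)/3.
General solution: y = -2*exp(-3*x)/3 + C1*cos(3*x)*exp(-3*x) + C2*exp(-3*x)*sin(3*x).
Apply the initial conditions: y(0) = -2/3 + C1 = -4 and y'(0) = 2 - 3*C1 + 3*C2 = 0. Solving gives C1 = -10/3, C2 = -4.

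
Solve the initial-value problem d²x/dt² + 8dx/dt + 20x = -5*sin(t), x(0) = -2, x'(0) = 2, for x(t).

Characteristic equation r² + 8r + 20 = 0 has discriminant (8)² - 4·(20) = -16 < 0, so r = -4 ± 2i.
Hence x_h = C1*cos(2*t)*exp(-4*t) + C2*exp(-4*t)*sin(2*t).
Try x_p = A*cos(t) + B*sin(t). Substituting and equating the coefficients of cos(t) and sin(t) gives A = 8/85, B = -19/85, so x_p = -19*sin(t)/85 + 8*cos(t)/85.
General solution: x = -19*sin(t)/85 + 8*cos(t)/85 + C1*cos(2*t)*exp(-4*t) + C2*exp(-4*t)*sin(2*t).
Apply the initial conditions: x(0) = 8/85 + C1 = -2 and x'(0) = -19/85 - 4*C1 + 2*C2 = 2. Solving gives C1 = -178/85, C2 = -523/170.

x = -19*sin(t)/85 + 8*cos(t)/85 - 523*exp(-4*t)*sin(2*t)/170 - 178*cos(2*t)*exp(-4*t)/85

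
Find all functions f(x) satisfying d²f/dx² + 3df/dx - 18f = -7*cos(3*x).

f = -7*sin(3*x)/90 + 7*cos(3*x)/30 + C1*exp(3*x) + C2*exp(-6*x)

Characteristic equation r² + 3r - 18 = 0 factors as (r - 3)(r + 6) = 0, so r = 3, -6.
Hence f_h = C1*exp(3*x) + C2*exp(-6*x).
Try f_p = A*cos(3*x) + B*sin(3*x). Substituting and equating the coefficients of cos(3x) and sin(3x) gives A = 7/30, B = -7/90, so f_p = -7*sin(3*x)/90 + 7*cos(3*x)/30.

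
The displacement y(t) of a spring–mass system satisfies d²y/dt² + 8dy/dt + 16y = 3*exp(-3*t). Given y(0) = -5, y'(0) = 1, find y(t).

Characteristic equation r² + 8r + 16 = 0 has discriminant (8)² - 4·(16) = 0, so r = -4 is a repeated root.
Hence y_h = (C1 + C2*t)*exp(-4*t).
Try y_p = A*exp(-3*t). Substituting into the equation and dividing by exp(-3*t) gives A = 3, so y_p = 3*exp(-3*t).
General solution: y = 3*exp(-3*t) + C1*exp(-4*t) + C2*t*exp(-4*t).
Apply the initial conditions: y(0) = 3 + C1 = -5 and y'(0) = -9 + C2 - 4*C1 = 1. Solving gives C1 = -8, C2 = -22.

y = -8*exp(-4*t) + 3*exp(-3*t) - 22*t*exp(-4*t)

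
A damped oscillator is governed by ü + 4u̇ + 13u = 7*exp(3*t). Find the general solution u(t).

u = 7*exp(3*t)/34 + C1*cos(3*t)*exp(-2*t) + C2*exp(-2*t)*sin(3*t)

Characteristic equation r² + 4r + 13 = 0 has discriminant (4)² - 4·(13) = -36 < 0, so r = -2 ± 3i.
Hence u_h = C1*cos(3*t)*exp(-2*t) + C2*exp(-2*t)*sin(3*t).
Try u_p = A*exp(3*t). Substituting into the equation and dividing by exp(3*t) gives A = 7/34, so u_p = 7*exp(3*t)/34.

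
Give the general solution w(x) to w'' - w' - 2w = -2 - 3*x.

w = 1/4 + 3*x/2 + C1*exp(-x) + C2*exp(2*x)

Characteristic equation r² - r - 2 = 0 factors as (r + 1)(r - 2) = 0, so r = -1, 2.
Hence w_h = C1*exp(-x) + C2*exp(2*x).
For the particular solution try w_p = A0 + A1*x. Substituting and matching coefficients of each power of x gives A0 = 1/4, A1 = 3/2, so w_p = 1/4 + 3*x/2.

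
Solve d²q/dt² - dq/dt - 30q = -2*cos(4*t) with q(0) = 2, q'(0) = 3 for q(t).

Characteristic equation r² - r - 30 = 0 factors as (r - 6)(r + 5) = 0, so r = 6, -5.
Hence q_h = C1*exp(6*t) + C2*exp(-5*t).
Try q_p = A*cos(4*t) + B*sin(4*t). Substituting and equating the coefficients of cos(4t) and sin(4t) gives A = 23/533, B = 2/533, so q_p = 2*sin(4*t)/533 + 23*cos(4*t)/533.
General solution: q = 2*sin(4*t)/533 + 23*cos(4*t)/533 + C1*exp(6*t) + C2*exp(-5*t).
Apply the initial conditions: q(0) = 23/533 + C1 + C2 = 2 and q'(0) = 8/533 - 5*C2 + 6*C1 = 3. Solving gives C1 = 166/143, C2 = 359/451.

q = 2*sin(4*t)/533 + 23*cos(4*t)/533 + 166*exp(6*t)/143 + 359*exp(-5*t)/451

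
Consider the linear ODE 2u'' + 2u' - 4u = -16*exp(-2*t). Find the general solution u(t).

u = C1*exp(-2*t) + C2*exp(t) + 8*t*exp(-2*t)/3

Divide through by 2: u'' + u' - 2u = -8*exp(-2*t).
Characteristic equation r² + r - 2 = 0 factors as (r + 2)(r - 1) = 0, so r = -2, 1.
Hence u_h = C1*exp(-2*t) + C2*exp(t).
Since exp(-2*t) solves the homogeneous equation (r = -2 is a root of multiplicity 1), multiply the trial by t. Try u_p = A*t*exp(-2*t). Substituting into the equation and dividing by exp(-2*t) gives A = 8/3, so u_p = 8*t*exp(-2*t)/3.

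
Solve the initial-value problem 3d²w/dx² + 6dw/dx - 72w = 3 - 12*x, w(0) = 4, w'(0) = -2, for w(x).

w = -1/36 + x/6 + 11*exp(4*x)/5 + 329*exp(-6*x)/180

Divide through by 3: w'' + 2w' - 24w = 1 - 4*x.
Characteristic equation r² + 2r - 24 = 0 factors as (r + 6)(r - 4) = 0, so r = -6, 4.
Hence w_h = C1*exp(-6*x) + C2*exp(4*x).
For the particular solution try w_p = A0 + A1*x. Substituting and matching coefficients of each power of x gives A0 = -1/36, A1 = 1/6, so w_p = -1/36 + x/6.
General solution: w = -1/36 + x/6 + C1*exp(-6*x) + C2*exp(4*x).
Apply the initial conditions: w(0) = -1/36 + C1 + C2 = 4 and w'(0) = 1/6 - 6*C1 + 4*C2 = -2. Solving gives C1 = 329/180, C2 = 11/5.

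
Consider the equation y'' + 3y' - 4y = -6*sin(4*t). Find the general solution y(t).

Characteristic equation r² + 3r - 4 = 0 factors as (r - 1)(r + 4) = 0, so r = 1, -4.
Hence y_h = C1*exp(t) + C2*exp(-4*t).
Try y_p = A*cos(4*t) + B*sin(4*t). Substituting and equating the coefficients of cos(4t) and sin(4t) gives A = 9/68, B = 15/68, so y_p = 9*cos(4*t)/68 + 15*sin(4*t)/68.

y = 9*cos(4*t)/68 + 15*sin(4*t)/68 + C1*exp(t) + C2*exp(-4*t)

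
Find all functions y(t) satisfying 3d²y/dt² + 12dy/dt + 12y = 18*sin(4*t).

Divide through by 3: y'' + 4y' + 4y = 6*sin(4*t).
Characteristic equation r² + 4r + 4 = 0 has discriminant (4)² - 4·(4) = 0, so r = -2 is a repeated root.
Hence y_h = (C1 + C2*t)*exp(-2*t).
Try y_p = A*cos(4*t) + B*sin(4*t). Substituting and equating the coefficients of cos(4t) and sin(4t) gives A = -6/25, B = -9/50, so y_p = -9*sin(4*t)/50 - 6*cos(4*t)/25.

y = -9*sin(4*t)/50 - 6*cos(4*t)/25 + C1*exp(-2*t) + C2*t*exp(-2*t)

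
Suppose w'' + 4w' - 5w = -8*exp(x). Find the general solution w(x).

w = C1*exp(-5*x) + C2*exp(x) - 4*x*exp(x)/3

Characteristic equation r² + 4r - 5 = 0 factors as (r + 5)(r - 1) = 0, so r = -5, 1.
Hence w_h = C1*exp(-5*x) + C2*exp(x).
Since exp(x) solves the homogeneous equation (r = 1 is a root of multiplicity 1), multiply the trial by x. Try w_p = A*x*exp(x). Substituting into the equation and dividing by exp(x) gives A = -4/3, so w_p = -4*x*exp(x)/3.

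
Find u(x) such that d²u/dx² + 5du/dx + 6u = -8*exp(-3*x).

Characteristic equation r² + 5r + 6 = 0 factors as (r + 2)(r + 3) = 0, so r = -2, -3.
Hence u_h = C1*exp(-2*x) + C2*exp(-3*x).
Since exp(-3*x) solves the homogeneous equation (r = -3 is a root of multiplicity 1), multiply the trial by x. Try u_p = A*x*exp(-3*x). Substituting into the equation and dividing by exp(-3*x) gives A = 8, so u_p = 8*x*exp(-3*x).

u = C1*exp(-2*x) + C2*exp(-3*x) + 8*x*exp(-3*x)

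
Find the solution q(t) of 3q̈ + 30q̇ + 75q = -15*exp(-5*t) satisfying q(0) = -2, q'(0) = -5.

Divide through by 3: q'' + 10q' + 25q = -5*exp(-5*t).
Characteristic equation r² + 10r + 25 = 0 has discriminant (10)² - 4·(25) = 0, so r = -5 is a repeated root.
Hence q_h = (C1 + C2*t)*exp(-5*t).
Since exp(-5*t) solves the homogeneous equation (r = -5 is a root of multiplicity 2), multiply the trial by t^2. Try q_p = A*t^2*exp(-5*t). Substituting into the equation and dividing by exp(-5*t) gives A = -5/2, so q_p = -5*t^2*exp(-5*t)/2.
General solution: q = C1*exp(-5*t) - 5*t^2*exp(-5*t)/2 + C2*t*exp(-5*t).
Apply the initial conditions: q(0) = C1 = -2 and q'(0) = C2 - 5*C1 = -5. Solving gives C1 = -2, C2 = -15.

q = -2*exp(-5*t) - 15*t*exp(-5*t) - 5*t**2*exp(-5*t)/2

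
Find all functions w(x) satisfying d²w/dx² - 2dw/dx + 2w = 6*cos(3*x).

w = -42*cos(3*x)/85 - 36*sin(3*x)/85 + C1*cos(x)*exp(x) + C2*exp(x)*sin(x)

Characteristic equation r² - 2r + 2 = 0 has discriminant (-2)² - 4·(2) = -4 < 0, so r = 1 ± i.
Hence w_h = C1*cos(x)*exp(x) + C2*exp(x)*sin(x).
Try w_p = A*cos(3*x) + B*sin(3*x). Substituting and equating the coefficients of cos(3x) and sin(3x) gives A = -42/85, B = -36/85, so w_p = -42*cos(3*x)/85 - 36*sin(3*x)/85.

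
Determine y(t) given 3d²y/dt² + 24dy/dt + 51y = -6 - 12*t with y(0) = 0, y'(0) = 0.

Divide through by 3: y'' + 8y' + 17y = -2 - 4*t.
Characteristic equation r² + 8r + 17 = 0 has discriminant (8)² - 4·(17) = -4 < 0, so r = -4 ± i.
Hence y_h = C1*cos(t)*exp(-4*t) + C2*exp(-4*t)*sin(t).
For the particular solution try y_p = A0 + A1*t. Substituting and matching coefficients of each power of t gives A0 = -2/289, A1 = -4/17, so y_p = -2/289 - 4*t/17.
General solution: y = -2/289 - 4*t/17 + C1*cos(t)*exp(-4*t) + C2*exp(-4*t)*sin(t).
Apply the initial conditions: y(0) = -2/289 + C1 = 0 and y'(0) = -4/17 + C2 - 4*C1 = 0. Solving gives C1 = 2/289, C2 = 76/289.

y = -2/289 - 4*t/17 + 2*cos(t)*exp(-4*t)/289 + 76*exp(-4*t)*sin(t)/289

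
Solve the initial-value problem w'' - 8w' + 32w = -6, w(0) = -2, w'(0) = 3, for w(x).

w = -3/16 - 29*cos(4*x)*exp(4*x)/16 + 41*exp(4*x)*sin(4*x)/16

Characteristic equation r² - 8r + 32 = 0 has discriminant (-8)² - 4·(32) = -64 < 0, so r = 4 ± 4i.
Hence w_h = C1*cos(4*x)*exp(4*x) + C2*exp(4*x)*sin(4*x).
For the particular solution try w_p = A0. Substituting and matching coefficients of each power of x gives A0 = -3/16, so w_p = -3/16.
General solution: w = -3/16 + C1*cos(4*x)*exp(4*x) + C2*exp(4*x)*sin(4*x).
Apply the initial conditions: w(0) = -3/16 + C1 = -2 and w'(0) = 4*C1 + 4*C2 = 3. Solving gives C1 = -29/16, C2 = 41/16.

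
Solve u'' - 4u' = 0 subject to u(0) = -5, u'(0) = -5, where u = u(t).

Characteristic equation r² - 4r = 0 factors as (r - 4)r = 0, so r = 4, 0.
Hence u_h = C1*exp(4*t) + C2.
Apply the initial conditions: u(0) = C1 + C2 = -5 and u'(0) = 4*C1 = -5. Solving gives C1 = -5/4, C2 = -15/4.

u = -15/4 - 5*exp(4*t)/4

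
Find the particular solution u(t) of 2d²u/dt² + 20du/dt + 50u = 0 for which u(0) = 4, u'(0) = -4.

Divide through by 2: u'' + 10u' + 25u = 0.
Characteristic equation r² + 10r + 25 = 0 has discriminant (10)² - 4·(25) = 0, so r = -5 is a repeated root.
Hence u_h = (C1 + C2*t)*exp(-5*t).
Apply the initial conditions: u(0) = C1 = 4 and u'(0) = C2 - 5*C1 = -4. Solving gives C1 = 4, C2 = 16.

u = 4*exp(-5*t) + 16*t*exp(-5*t)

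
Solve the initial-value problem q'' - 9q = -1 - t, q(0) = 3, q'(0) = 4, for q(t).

q = 1/9 + t/9 + 43*exp(-3*t)/54 + 113*exp(3*t)/54

Characteristic equation r² - 9 = 0 factors as (r + 3)(r - 3) = 0, so r = -3, 3.
Hence q_h = C1*exp(-3*t) + C2*exp(3*t).
For the particular solution try q_p = A0 + A1*t. Substituting and matching coefficients of each power of t gives A0 = 1/9, A1 = 1/9, so q_p = 1/9 + t/9.
General solution: q = 1/9 + t/9 + C1*exp(-3*t) + C2*exp(3*t).
Apply the initial conditions: q(0) = 1/9 + C1 + C2 = 3 and q'(0) = 1/9 - 3*C1 + 3*C2 = 4. Solving gives C1 = 43/54, C2 = 113/54.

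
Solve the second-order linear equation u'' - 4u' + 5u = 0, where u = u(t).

u = C1*cos(t)*exp(2*t) + C2*exp(2*t)*sin(t)

Characteristic equation r² - 4r + 5 = 0 has discriminant (-4)² - 4·(5) = -4 < 0, so r = 2 ± i.
Hence u_h = C1*cos(t)*exp(2*t) + C2*exp(2*t)*sin(t).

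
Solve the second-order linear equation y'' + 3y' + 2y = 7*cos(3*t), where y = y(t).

y = -49*cos(3*t)/130 + 63*sin(3*t)/130 + C1*exp(-t) + C2*exp(-2*t)

Characteristic equation r² + 3r + 2 = 0 factors as (r + 1)(r + 2) = 0, so r = -1, -2.
Hence y_h = C1*exp(-t) + C2*exp(-2*t).
Try y_p = A*cos(3*t) + B*sin(3*t). Substituting and equating the coefficients of cos(3t) and sin(3t) gives A = -49/130, B = 63/130, so y_p = -49*cos(3*t)/130 + 63*sin(3*t)/130.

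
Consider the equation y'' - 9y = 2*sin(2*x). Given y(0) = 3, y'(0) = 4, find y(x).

y = -2*sin(2*x)/13 + 61*exp(-3*x)/78 + 173*exp(3*x)/78

Characteristic equation r² - 9 = 0 factors as (r + 3)(r - 3) = 0, so r = -3, 3.
Hence y_h = C1*exp(-3*x) + C2*exp(3*x).
Try y_p = A*cos(2*x) + B*sin(2*x). Substituting and equating the coefficients of cos(2x) and sin(2x) gives A = 0, B = -2/13, so y_p = -2*sin(2*x)/13.
General solution: y = -2*sin(2*x)/13 + C1*exp(-3*x) + C2*exp(3*x).
Apply the initial conditions: y(0) = C1 + C2 = 3 and y'(0) = -4/13 - 3*C1 + 3*C2 = 4. Solving gives C1 = 61/78, C2 = 173/78.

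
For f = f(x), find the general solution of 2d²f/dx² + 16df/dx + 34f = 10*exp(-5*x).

f = 5*exp(-5*x)/2 + C1*cos(x)*exp(-4*x) + C2*exp(-4*x)*sin(x)

Divide through by 2: f'' + 8f' + 17f = 5*exp(-5*x).
Characteristic equation r² + 8r + 17 = 0 has discriminant (8)² - 4·(17) = -4 < 0, so r = -4 ± i.
Hence f_h = C1*cos(x)*exp(-4*x) + C2*exp(-4*x)*sin(x).
Try f_p = A*exp(-5*x). Substituting into the equation and dividing by exp(-5*x) gives A = 5/2, so f_p = 5*exp(-5*x)/2.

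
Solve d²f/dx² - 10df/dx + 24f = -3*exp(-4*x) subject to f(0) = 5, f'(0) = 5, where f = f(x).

Characteristic equation r² - 10r + 24 = 0 factors as (r - 6)(r - 4) = 0, so r = 6, 4.
Hence f_h = C1*exp(6*x) + C2*exp(4*x).
Try f_p = A*exp(-4*x). Substituting into the equation and dividing by exp(-4*x) gives A = -3/80, so f_p = -3*exp(-4*x)/80.
General solution: f = -3*exp(-4*x)/80 + C1*exp(6*x) + C2*exp(4*x).
Apply the initial conditions: f(0) = -3/80 + C1 + C2 = 5 and f'(0) = 3/20 + 4*C2 + 6*C1 = 5. Solving gives C1 = -153/20, C2 = 203/16.

f = -153*exp(6*x)/20 - 3*exp(-4*x)/80 + 203*exp(4*x)/16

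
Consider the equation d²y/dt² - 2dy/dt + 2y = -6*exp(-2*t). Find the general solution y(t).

y = -3*exp(-2*t)/5 + C1*cos(t)*exp(t) + C2*exp(t)*sin(t)

Characteristic equation r² - 2r + 2 = 0 has discriminant (-2)² - 4·(2) = -4 < 0, so r = 1 ± i.
Hence y_h = C1*cos(t)*exp(t) + C2*exp(t)*sin(t).
Try y_p = A*exp(-2*t). Substituting into the equation and dividing by exp(-2*t) gives A = -3/5, so y_p = -3*exp(-2*t)/5.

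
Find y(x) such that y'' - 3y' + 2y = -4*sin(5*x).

y = -30*cos(5*x)/377 + 46*sin(5*x)/377 + C1*exp(2*x) + C2*exp(x)

Characteristic equation r² - 3r + 2 = 0 factors as (r - 2)(r - 1) = 0, so r = 2, 1.
Hence y_h = C1*exp(2*x) + C2*exp(x).
Try y_p = A*cos(5*x) + B*sin(5*x). Substituting and equating the coefficients of cos(5x) and sin(5x) gives A = -30/377, B = 46/377, so y_p = -30*cos(5*x)/377 + 46*sin(5*x)/377.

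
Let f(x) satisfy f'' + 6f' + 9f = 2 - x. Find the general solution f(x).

f = 8/27 - x/9 + C1*exp(-3*x) + C2*x*exp(-3*x)

Characteristic equation r² + 6r + 9 = 0 has discriminant (6)² - 4·(9) = 0, so r = -3 is a repeated root.
Hence f_h = (C1 + C2*x)*exp(-3*x).
For the particular solution try f_p = A0 + A1*x. Substituting and matching coefficients of each power of x gives A0 = 8/27, A1 = -1/9, so f_p = 8/27 - x/9.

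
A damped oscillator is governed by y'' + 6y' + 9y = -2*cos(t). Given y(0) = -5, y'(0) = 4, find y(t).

y = -121*exp(-3*t)/25 - 4*cos(t)/25 - 3*sin(t)/25 - 52*t*exp(-3*t)/5

Characteristic equation r² + 6r + 9 = 0 has discriminant (6)² - 4·(9) = 0, so r = -3 is a repeated root.
Hence y_h = (C1 + C2*t)*exp(-3*t).
Try y_p = A*cos(t) + B*sin(t). Substituting and equating the coefficients of cos(t) and sin(t) gives A = -4/25, B = -3/25, so y_p = -4*cos(t)/25 - 3*sin(t)/25.
General solution: y = -4*cos(t)/25 - 3*sin(t)/25 + C1*exp(-3*t) + C2*t*exp(-3*t).
Apply the initial conditions: y(0) = -4/25 + C1 = -5 and y'(0) = -3/25 + C2 - 3*C1 = 4. Solving gives C1 = -121/25, C2 = -52/5.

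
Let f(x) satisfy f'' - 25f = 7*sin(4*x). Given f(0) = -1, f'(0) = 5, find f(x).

f = -219*exp(-5*x)/205 - 7*sin(4*x)/41 + 14*exp(5*x)/205

Characteristic equation r² - 25 = 0 factors as (r - 5)(r + 5) = 0, so r = 5, -5.
Hence f_h = C1*exp(5*x) + C2*exp(-5*x).
Try f_p = A*cos(4*x) + B*sin(4*x). Substituting and equating the coefficients of cos(4x) and sin(4x) gives A = 0, B = -7/41, so f_p = -7*sin(4*x)/41.
General solution: f = -7*sin(4*x)/41 + C1*exp(5*x) + C2*exp(-5*x).
Apply the initial conditions: f(0) = C1 + C2 = -1 and f'(0) = -28/41 - 5*C2 + 5*C1 = 5. Solving gives C1 = 14/205, C2 = -219/205.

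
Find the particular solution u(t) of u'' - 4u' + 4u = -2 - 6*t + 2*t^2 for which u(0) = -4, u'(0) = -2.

u = -5/4 + t**2/2 - 11*exp(2*t)/4 - t/2 + 4*t*exp(2*t)

Characteristic equation r² - 4r + 4 = 0 has discriminant (-4)² - 4·(4) = 0, so r = 2 is a repeated root.
Hence u_h = (C1 + C2*t)*exp(2*t).
For the particular solution try u_p = A0 + A1*t + A2*t^2. Substituting and matching coefficients of each power of t gives A0 = -5/4, A1 = -1/2, A2 = 1/2, so u_p = -5/4 + t^2/2 - t/2.
General solution: u = -5/4 + t^2/2 - t/2 + C1*exp(2*t) + C2*t*exp(2*t).
Apply the initial conditions: u(0) = -5/4 + C1 = -4 and u'(0) = -1/2 + C2 + 2*C1 = -2. Solving gives C1 = -11/4, C2 = 4.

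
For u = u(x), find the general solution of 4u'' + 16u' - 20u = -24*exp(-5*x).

Divide through by 4: u'' + 4u' - 5u = -6*exp(-5*x).
Characteristic equation r² + 4r - 5 = 0 factors as (r - 1)(r + 5) = 0, so r = 1, -5.
Hence u_h = C1*exp(x) + C2*exp(-5*x).
Since exp(-5*x) solves the homogeneous equation (r = -5 is a root of multiplicity 1), multiply the trial by x. Try u_p = A*x*exp(-5*x). Substituting into the equation and dividing by exp(-5*x) gives A = 1, so u_p = x*exp(-5*x).

u = C1*exp(x) + C2*exp(-5*x) + x*exp(-5*x)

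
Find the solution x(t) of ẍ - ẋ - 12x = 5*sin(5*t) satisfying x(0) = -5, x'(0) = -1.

Characteristic equation r² - r - 12 = 0 factors as (r - 4)(r + 3) = 0, so r = 4, -3.
Hence x_h = C1*exp(4*t) + C2*exp(-3*t).
Try x_p = A*cos(5*t) + B*sin(5*t). Substituting and equating the coefficients of cos(5t) and sin(5t) gives A = 25/1394, B = -185/1394, so x_p = -185*sin(5*t)/1394 + 25*cos(5*t)/1394.
General solution: x = -185*sin(5*t)/1394 + 25*cos(5*t)/1394 + C1*exp(4*t) + C2*exp(-3*t).
Apply the initial conditions: x(0) = 25/1394 + C1 + C2 = -5 and x'(0) = -925/1394 - 3*C2 + 4*C1 = -1. Solving gives C1 = -631/287, C2 = -671/238.

x = -671*exp(-3*t)/238 - 631*exp(4*t)/287 - 185*sin(5*t)/1394 + 25*cos(5*t)/1394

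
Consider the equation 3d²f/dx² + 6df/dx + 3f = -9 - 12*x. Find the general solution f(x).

f = 5 - 4*x + C1*exp(-x) + C2*x*exp(-x)

Divide through by 3: f'' + 2f' + f = -3 - 4*x.
Characteristic equation r² + 2r + 1 = 0 has discriminant (2)² - 4·(1) = 0, so r = -1 is a repeated root.
Hence f_h = (C1 + C2*x)*exp(-x).
For the particular solution try f_p = A0 + A1*x. Substituting and matching coefficients of each power of x gives A0 = 5, A1 = -4, so f_p = 5 - 4*x.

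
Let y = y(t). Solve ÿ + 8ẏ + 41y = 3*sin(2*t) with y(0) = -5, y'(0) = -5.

y = -48*cos(2*t)/1625 + 111*sin(2*t)/1625 - 8131*exp(-4*t)*sin(5*t)/1625 - 8077*cos(5*t)*exp(-4*t)/1625

Characteristic equation r² + 8r + 41 = 0 has discriminant (8)² - 4·(41) = -100 < 0, so r = -4 ± 5i.
Hence y_h = C1*cos(5*t)*exp(-4*t) + C2*exp(-4*t)*sin(5*t).
Try y_p = A*cos(2*t) + B*sin(2*t). Substituting and equating the coefficients of cos(2t) and sin(2t) gives A = -48/1625, B = 111/1625, so y_p = -48*cos(2*t)/1625 + 111*sin(2*t)/1625.
General solution: y = -48*cos(2*t)/1625 + 111*sin(2*t)/1625 + C1*cos(5*t)*exp(-4*t) + C2*exp(-4*t)*sin(5*t).
Apply the initial conditions: y(0) = -48/1625 + C1 = -5 and y'(0) = 222/1625 - 4*C1 + 5*C2 = -5. Solving gives C1 = -8077/1625, C2 = -8131/1625.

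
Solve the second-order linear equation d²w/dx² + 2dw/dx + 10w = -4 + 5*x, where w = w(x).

w = -1/2 + x/2 + C1*cos(3*x)*exp(-x) + C2*exp(-x)*sin(3*x)

Characteristic equation r² + 2r + 10 = 0 has discriminant (2)² - 4·(10) = -36 < 0, so r = -1 ± 3i.
Hence w_h = C1*cos(3*x)*exp(-x) + C2*exp(-x)*sin(3*x).
For the particular solution try w_p = A0 + A1*x. Substituting and matching coefficients of each power of x gives A0 = -1/2, A1 = 1/2, so w_p = -1/2 + x/2.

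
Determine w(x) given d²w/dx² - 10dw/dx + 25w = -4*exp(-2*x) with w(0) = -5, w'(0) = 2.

w = -241*exp(5*x)/49 - 4*exp(-2*x)/49 + 185*x*exp(5*x)/7

Characteristic equation r² - 10r + 25 = 0 has discriminant (-10)² - 4·(25) = 0, so r = 5 is a repeated root.
Hence w_h = (C1 + C2*x)*exp(5*x).
Try w_p = A*exp(-2*x). Substituting into the equation and dividing by exp(-2*x) gives A = -4/49, so w_p = -4*exp(-2*x)/49.
General solution: w = -4*exp(-2*x)/49 + C1*exp(5*x) + C2*x*exp(5*x).
Apply the initial conditions: w(0) = -4/49 + C1 = -5 and w'(0) = 8/49 + C2 + 5*C1 = 2. Solving gives C1 = -241/49, C2 = 185/7.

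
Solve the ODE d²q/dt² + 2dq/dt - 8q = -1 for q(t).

q = 1/8 + C1*exp(2*t) + C2*exp(-4*t)

Characteristic equation r² + 2r - 8 = 0 factors as (r - 2)(r + 4) = 0, so r = 2, -4.
Hence q_h = C1*exp(2*t) + C2*exp(-4*t).
For the particular solution try q_p = A0. Substituting and matching coefficients of each power of t gives A0 = 1/8, so q_p = 1/8.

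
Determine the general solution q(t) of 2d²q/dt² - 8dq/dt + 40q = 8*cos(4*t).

Divide through by 2: q'' - 4q' + 20q = 4*cos(4*t).
Characteristic equation r² - 4r + 20 = 0 has discriminant (-4)² - 4·(20) = -64 < 0, so r = 2 ± 4i.
Hence q_h = C1*cos(4*t)*exp(2*t) + C2*exp(2*t)*sin(4*t).
Try q_p = A*cos(4*t) + B*sin(4*t). Substituting and equating the coefficients of cos(4t) and sin(4t) gives A = 1/17, B = -4/17, so q_p = -4*sin(4*t)/17 + cos(4*t)/17.

q = -4*sin(4*t)/17 + cos(4*t)/17 + C1*cos(4*t)*exp(2*t) + C2*exp(2*t)*sin(4*t)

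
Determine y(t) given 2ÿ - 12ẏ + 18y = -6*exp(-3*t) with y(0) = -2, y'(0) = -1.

Divide through by 2: y'' - 6y' + 9y = -3*exp(-3*t).
Characteristic equation r² - 6r + 9 = 0 has discriminant (-6)² - 4·(9) = 0, so r = 3 is a repeated root.
Hence y_h = (C1 + C2*t)*exp(3*t).
Try y_p = A*exp(-3*t). Substituting into the equation and dividing by exp(-3*t) gives A = -1/12, so y_p = -exp(-3*t)/12.
General solution: y = -exp(-3*t)/12 + C1*exp(3*t) + C2*t*exp(3*t).
Apply the initial conditions: y(0) = -1/12 + C1 = -2 and y'(0) = 1/4 + C2 + 3*C1 = -1. Solving gives C1 = -23/12, C2 = 9/2.

y = -23*exp(3*t)/12 - exp(-3*t)/12 + 9*t*exp(3*t)/2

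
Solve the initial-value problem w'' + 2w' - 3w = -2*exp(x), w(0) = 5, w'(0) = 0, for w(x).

w = 9*exp(-3*x)/8 + 31*exp(x)/8 - x*exp(x)/2

Characteristic equation r² + 2r - 3 = 0 factors as (r - 1)(r + 3) = 0, so r = 1, -3.
Hence w_h = C1*exp(x) + C2*exp(-3*x).
Since exp(x) solves the homogeneous equation (r = 1 is a root of multiplicity 1), multiply the trial by x. Try w_p = A*x*exp(x). Substituting into the equation and dividing by exp(x) gives A = -1/2, so w_p = -x*exp(x)/2.
General solution: w = C1*exp(x) + C2*exp(-3*x) - x*exp(x)/2.
Apply the initial conditions: w(0) = C1 + C2 = 5 and w'(0) = -1/2 + C1 - 3*C2 = 0. Solving gives C1 = 31/8, C2 = 9/8.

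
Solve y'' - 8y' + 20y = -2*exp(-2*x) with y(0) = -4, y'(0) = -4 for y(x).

Characteristic equation r² - 8r + 20 = 0 has discriminant (-8)² - 4·(20) = -16 < 0, so r = 4 ± 2i.
Hence y_h = C1*cos(2*x)*exp(4*x) + C2*exp(4*x)*sin(2*x).
Try y_p = A*exp(-2*x). Substituting into the equation and dividing by exp(-2*x) gives A = -1/20, so y_p = -exp(-2*x)/20.
General solution: y = -exp(-2*x)/20 + C1*cos(2*x)*exp(4*x) + C2*exp(4*x)*sin(2*x).
Apply the initial conditions: y(0) = -1/20 + C1 = -4 and y'(0) = 1/10 + 2*C2 + 4*C1 = -4. Solving gives C1 = -79/20, C2 = 117/20.

y = -exp(-2*x)/20 - 79*cos(2*x)*exp(4*x)/20 + 117*exp(4*x)*sin(2*x)/20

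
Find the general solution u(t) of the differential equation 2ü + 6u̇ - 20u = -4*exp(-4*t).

Divide through by 2: u'' + 3u' - 10u = -2*exp(-4*t).
Characteristic equation r² + 3r - 10 = 0 factors as (r + 5)(r - 2) = 0, so r = -5, 2.
Hence u_h = C1*exp(-5*t) + C2*exp(2*t).
Try u_p = A*exp(-4*t). Substituting into the equation and dividing by exp(-4*t) gives A = 1/3, so u_p = exp(-4*t)/3.

u = exp(-4*t)/3 + C1*exp(-5*t) + C2*exp(2*t)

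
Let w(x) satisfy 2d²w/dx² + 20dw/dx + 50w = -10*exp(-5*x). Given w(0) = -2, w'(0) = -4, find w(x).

w = -2*exp(-5*x) - 14*x*exp(-5*x) - 5*x**2*exp(-5*x)/2

Divide through by 2: w'' + 10w' + 25w = -5*exp(-5*x).
Characteristic equation r² + 10r + 25 = 0 has discriminant (10)² - 4·(25) = 0, so r = -5 is a repeated root.
Hence w_h = (C1 + C2*x)*exp(-5*x).
Since exp(-5*x) solves the homogeneous equation (r = -5 is a root of multiplicity 2), multiply the trial by x^2. Try w_p = A*x^2*exp(-5*x). Substituting into the equation and dividing by exp(-5*x) gives A = -5/2, so w_p = -5*x^2*exp(-5*x)/2.
General solution: w = C1*exp(-5*x) - 5*x^2*exp(-5*x)/2 + C2*x*exp(-5*x).
Apply the initial conditions: w(0) = C1 = -2 and w'(0) = C2 - 5*C1 = -4. Solving gives C1 = -2, C2 = -14.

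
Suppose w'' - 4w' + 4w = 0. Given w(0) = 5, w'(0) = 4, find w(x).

w = 5*exp(2*x) - 6*x*exp(2*x)

Characteristic equation r² - 4r + 4 = 0 has discriminant (-4)² - 4·(4) = 0, so r = 2 is a repeated root.
Hence w_h = (C1 + C2*x)*exp(2*x).
Apply the initial conditions: w(0) = C1 = 5 and w'(0) = C2 + 2*C1 = 4. Solving gives C1 = 5, C2 = -6.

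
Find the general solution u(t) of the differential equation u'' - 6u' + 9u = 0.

u = C1*exp(3*t) + C2*t*exp(3*t)

Characteristic equation r² - 6r + 9 = 0 has discriminant (-6)² - 4·(9) = 0, so r = 3 is a repeated root.
Hence u_h = (C1 + C2*t)*exp(3*t).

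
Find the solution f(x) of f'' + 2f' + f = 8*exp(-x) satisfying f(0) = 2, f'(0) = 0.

f = 2*exp(-x) + 2*x*exp(-x) + 4*x**2*exp(-x)

Characteristic equation r² + 2r + 1 = 0 has discriminant (2)² - 4·(1) = 0, so r = -1 is a repeated root.
Hence f_h = (C1 + C2*x)*exp(-x).
Since exp(-x) solves the homogeneous equation (r = -1 is a root of multiplicity 2), multiply the trial by x^2. Try f_p = A*x^2*exp(-x). Substituting into the equation and dividing by exp(-x) gives A = 4, so f_p = 4*x^2*exp(-x).
General solution: f = C1*exp(-x) + 4*x^2*exp(-x) + C2*x*exp(-x).
Apply the initial conditions: f(0) = C1 = 2 and f'(0) = C2 - C1 = 0. Solving gives C1 = 2, C2 = 2.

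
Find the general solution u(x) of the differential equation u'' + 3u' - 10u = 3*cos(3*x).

u = -57*cos(3*x)/442 + 27*sin(3*x)/442 + C1*exp(-5*x) + C2*exp(2*x)

Characteristic equation r² + 3r - 10 = 0 factors as (r + 5)(r - 2) = 0, so r = -5, 2.
Hence u_h = C1*exp(-5*x) + C2*exp(2*x).
Try u_p = A*cos(3*x) + B*sin(3*x). Substituting and equating the coefficients of cos(3x) and sin(3x) gives A = -57/442, B = 27/442, so u_p = -57*cos(3*x)/442 + 27*sin(3*x)/442.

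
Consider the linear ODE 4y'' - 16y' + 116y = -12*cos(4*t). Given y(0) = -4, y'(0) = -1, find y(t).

Divide through by 4: y'' - 4y' + 29y = -3*cos(4*t).
Characteristic equation r² - 4r + 29 = 0 has discriminant (-4)² - 4·(29) = -100 < 0, so r = 2 ± 5i.
Hence y_h = C1*cos(5*t)*exp(2*t) + C2*exp(2*t)*sin(5*t).
Try y_p = A*cos(4*t) + B*sin(4*t). Substituting and equating the coefficients of cos(4t) and sin(4t) gives A = -39/425, B = 48/425, so y_p = -39*cos(4*t)/425 + 48*sin(4*t)/425.
General solution: y = -39*cos(4*t)/425 + 48*sin(4*t)/425 + C1*cos(5*t)*exp(2*t) + C2*exp(2*t)*sin(5*t).
Apply the initial conditions: y(0) = -39/425 + C1 = -4 and y'(0) = 192/425 + 2*C1 + 5*C2 = -1. Solving gives C1 = -1661/425, C2 = 541/425.

y = -39*cos(4*t)/425 + 48*sin(4*t)/425 - 1661*cos(5*t)*exp(2*t)/425 + 541*exp(2*t)*sin(5*t)/425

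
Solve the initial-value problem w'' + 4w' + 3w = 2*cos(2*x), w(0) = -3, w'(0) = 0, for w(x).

Characteristic equation r² + 4r + 3 = 0 factors as (r + 1)(r + 3) = 0, so r = -1, -3.
Hence w_h = C1*exp(-x) + C2*exp(-3*x).
Try w_p = A*cos(2*x) + B*sin(2*x). Substituting and equating the coefficients of cos(2x) and sin(2x) gives A = -2/65, B = 16/65, so w_p = -2*cos(2*x)/65 + 16*sin(2*x)/65.
General solution: w = -2*cos(2*x)/65 + 16*sin(2*x)/65 + C1*exp(-x) + C2*exp(-3*x).
Apply the initial conditions: w(0) = -2/65 + C1 + C2 = -3 and w'(0) = 32/65 - C1 - 3*C2 = 0. Solving gives C1 = -47/10, C2 = 45/26.

w = -47*exp(-x)/10 - 2*cos(2*x)/65 + 16*sin(2*x)/65 + 45*exp(-3*x)/26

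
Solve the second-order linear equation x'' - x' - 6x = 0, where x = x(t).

Characteristic equation r² - r - 6 = 0 factors as (r + 2)(r - 3) = 0, so r = -2, 3.
Hence x_h = C1*exp(-2*t) + C2*exp(3*t).

x = C1*exp(-2*t) + C2*exp(3*t)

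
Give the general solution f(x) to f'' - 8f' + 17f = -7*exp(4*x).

f = -7*exp(4*x) + C1*cos(x)*exp(4*x) + C2*exp(4*x)*sin(x)

Characteristic equation r² - 8r + 17 = 0 has discriminant (-8)² - 4·(17) = -4 < 0, so r = 4 ± i.
Hence f_h = C1*cos(x)*exp(4*x) + C2*exp(4*x)*sin(x).
Try f_p = A*exp(4*x). Substituting into the equation and dividing by exp(4*x) gives A = -7, so f_p = -7*exp(4*x).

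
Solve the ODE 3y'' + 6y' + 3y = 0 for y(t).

Divide through by 3: y'' + 2y' + y = 0.
Characteristic equation r² + 2r + 1 = 0 has discriminant (2)² - 4·(1) = 0, so r = -1 is a repeated root.
Hence y_h = (C1 + C2*t)*exp(-t).

y = C1*exp(-t) + C2*t*exp(-t)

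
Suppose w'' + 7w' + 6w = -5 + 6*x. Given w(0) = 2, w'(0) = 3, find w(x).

w = -2 + x - 6*exp(-6*x)/5 + 26*exp(-x)/5

Characteristic equation r² + 7r + 6 = 0 factors as (r + 1)(r + 6) = 0, so r = -1, -6.
Hence w_h = C1*exp(-x) + C2*exp(-6*x).
For the particular solution try w_p = A0 + A1*x. Substituting and matching coefficients of each power of x gives A0 = -2, A1 = 1, so w_p = -2 + x.
General solution: w = -2 + x + C1*exp(-x) + C2*exp(-6*x).
Apply the initial conditions: w(0) = -2 + C1 + C2 = 2 and w'(0) = 1 - C1 - 6*C2 = 3. Solving gives C1 = 26/5, C2 = -6/5.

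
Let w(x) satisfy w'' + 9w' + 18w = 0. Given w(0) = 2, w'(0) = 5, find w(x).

Characteristic equation r² + 9r + 18 = 0 factors as (r + 6)(r + 3) = 0, so r = -6, -3.
Hence w_h = C1*exp(-6*x) + C2*exp(-3*x).
Apply the initial conditions: w(0) = C1 + C2 = 2 and w'(0) = -6*C1 - 3*C2 = 5. Solving gives C1 = -11/3, C2 = 17/3.

w = -11*exp(-6*x)/3 + 17*exp(-3*x)/3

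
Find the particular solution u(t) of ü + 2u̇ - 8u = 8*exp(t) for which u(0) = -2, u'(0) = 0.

u = -8*exp(t)/5 - 2*exp(-4*t)/5

Characteristic equation r² + 2r - 8 = 0 factors as (r - 2)(r + 4) = 0, so r = 2, -4.
Hence u_h = C1*exp(2*t) + C2*exp(-4*t).
Try u_p = A*exp(t). Substituting into the equation and dividing by exp(t) gives A = -8/5, so u_p = -8*exp(t)/5.
General solution: u = -8*exp(t)/5 + C1*exp(2*t) + C2*exp(-4*t).
Apply the initial conditions: u(0) = -8/5 + C1 + C2 = -2 and u'(0) = -8/5 - 4*C2 + 2*C1 = 0. Solving gives C1 = 0, C2 = -2/5.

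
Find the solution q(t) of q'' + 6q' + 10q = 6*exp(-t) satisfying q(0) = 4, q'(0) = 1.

Characteristic equation r² + 6r + 10 = 0 has discriminant (6)² - 4·(10) = -4 < 0, so r = -3 ± i.
Hence q_h = C1*cos(t)*exp(-3*t) + C2*exp(-3*t)*sin(t).
Try q_p = A*exp(-t). Substituting into the equation and dividing by exp(-t) gives A = 6/5, so q_p = 6*exp(-t)/5.
General solution: q = 6*exp(-t)/5 + C1*cos(t)*exp(-3*t) + C2*exp(-3*t)*sin(t).
Apply the initial conditions: q(0) = 6/5 + C1 = 4 and q'(0) = -6/5 + C2 - 3*C1 = 1. Solving gives C1 = 14/5, C2 = 53/5.

q = 6*exp(-t)/5 + 14*cos(t)*exp(-3*t)/5 + 53*exp(-3*t)*sin(t)/5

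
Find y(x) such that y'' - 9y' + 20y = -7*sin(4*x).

y = -63*cos(4*x)/328 - 7*sin(4*x)/328 + C1*exp(5*x) + C2*exp(4*x)

Characteristic equation r² - 9r + 20 = 0 factors as (r - 5)(r - 4) = 0, so r = 5, 4.
Hence y_h = C1*exp(5*x) + C2*exp(4*x).
Try y_p = A*cos(4*x) + B*sin(4*x). Substituting and equating the coefficients of cos(4x) and sin(4x) gives A = -63/328, B = -7/328, so y_p = -63*cos(4*x)/328 - 7*sin(4*x)/328.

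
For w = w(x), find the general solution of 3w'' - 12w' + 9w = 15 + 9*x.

Divide through by 3: w'' - 4w' + 3w = 5 + 3*x.
Characteristic equation r² - 4r + 3 = 0 factors as (r - 1)(r - 3) = 0, so r = 1, 3.
Hence w_h = C1*exp(x) + C2*exp(3*x).
For the particular solution try w_p = A0 + A1*x. Substituting and matching coefficients of each power of x gives A0 = 3, A1 = 1, so w_p = 3 + x.

w = 3 + x + C1*exp(x) + C2*exp(3*x)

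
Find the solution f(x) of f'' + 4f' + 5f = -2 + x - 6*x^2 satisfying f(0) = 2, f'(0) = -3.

Characteristic equation r² + 4r + 5 = 0 has discriminant (4)² - 4·(5) = -4 < 0, so r = -2 ± i.
Hence f_h = C1*cos(x)*exp(-2*x) + C2*exp(-2*x)*sin(x).
For the particular solution try f_p = A0 + A1*x + A2*x^2. Substituting and matching coefficients of each power of x gives A0 = -202/125, A1 = 53/25, A2 = -6/5, so f_p = -202/125 - 6*x^2/5 + 53*x/25.
General solution: f = -202/125 - 6*x^2/5 + 53*x/25 + C1*cos(x)*exp(-2*x) + C2*exp(-2*x)*sin(x).
Apply the initial conditions: f(0) = -202/125 + C1 = 2 and f'(0) = 53/25 + C2 - 2*C1 = -3. Solving gives C1 = 452/125, C2 = 264/125.

f = -202/125 - 6*x**2/5 + 53*x/25 + 264*exp(-2*x)*sin(x)/125 + 452*cos(x)*exp(-2*x)/125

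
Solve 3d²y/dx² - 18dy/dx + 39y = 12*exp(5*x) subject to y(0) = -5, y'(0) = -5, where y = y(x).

Divide through by 3: y'' - 6y' + 13y = 4*exp(5*x).
Characteristic equation r² - 6r + 13 = 0 has discriminant (-6)² - 4·(13) = -16 < 0, so r = 3 ± 2i.
Hence y_h = C1*cos(2*x)*exp(3*x) + C2*exp(3*x)*sin(2*x).
Try y_p = A*exp(5*x). Substituting into the equation and dividing by exp(5*x) gives A = 1/2, so y_p = exp(5*x)/2.
General solution: y = exp(5*x)/2 + C1*cos(2*x)*exp(3*x) + C2*exp(3*x)*sin(2*x).
Apply the initial conditions: y(0) = 1/2 + C1 = -5 and y'(0) = 5/2 + 2*C2 + 3*C1 = -5. Solving gives C1 = -11/2, C2 = 9/2.

y = exp(5*x)/2 - 11*cos(2*x)*exp(3*x)/2 + 9*exp(3*x)*sin(2*x)/2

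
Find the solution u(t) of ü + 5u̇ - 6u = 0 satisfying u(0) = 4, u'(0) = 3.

u = exp(-6*t)/7 + 27*exp(t)/7

Characteristic equation r² + 5r - 6 = 0 factors as (r - 1)(r + 6) = 0, so r = 1, -6.
Hence u_h = C1*exp(t) + C2*exp(-6*t).
Apply the initial conditions: u(0) = C1 + C2 = 4 and u'(0) = C1 - 6*C2 = 3. Solving gives C1 = 27/7, C2 = 1/7.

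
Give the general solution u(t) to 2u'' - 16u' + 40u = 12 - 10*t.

Divide through by 2: u'' - 8u' + 20u = 6 - 5*t.
Characteristic equation r² - 8r + 20 = 0 has discriminant (-8)² - 4·(20) = -16 < 0, so r = 4 ± 2i.
Hence u_h = C1*cos(2*t)*exp(4*t) + C2*exp(4*t)*sin(2*t).
For the particular solution try u_p = A0 + A1*t. Substituting and matching coefficients of each power of t gives A0 = 1/5, A1 = -1/4, so u_p = 1/5 - t/4.

u = 1/5 - t/4 + C1*cos(2*t)*exp(4*t) + C2*exp(4*t)*sin(2*t)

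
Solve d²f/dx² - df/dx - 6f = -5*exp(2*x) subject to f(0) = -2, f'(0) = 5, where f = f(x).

f = -49*exp(-2*x)/20 - 4*exp(3*x)/5 + 5*exp(2*x)/4

Characteristic equation r² - r - 6 = 0 factors as (r + 2)(r - 3) = 0, so r = -2, 3.
Hence f_h = C1*exp(-2*x) + C2*exp(3*x).
Try f_p = A*exp(2*x). Substituting into the equation and dividing by exp(2*x) gives A = 5/4, so f_p = 5*exp(2*x)/4.
General solution: f = 5*exp(2*x)/4 + C1*exp(-2*x) + C2*exp(3*x).
Apply the initial conditions: f(0) = 5/4 + C1 + C2 = -2 and f'(0) = 5/2 - 2*C1 + 3*C2 = 5. Solving gives C1 = -49/20, C2 = -4/5.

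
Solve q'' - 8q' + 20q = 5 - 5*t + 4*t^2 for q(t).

Characteristic equation r² - 8r + 20 = 0 has discriminant (-8)² - 4·(20) = -16 < 0, so r = 4 ± 2i.
Hence q_h = C1*cos(2*t)*exp(4*t) + C2*exp(4*t)*sin(2*t).
For the particular solution try q_p = A0 + A1*t + A2*t^2. Substituting and matching coefficients of each power of t gives A0 = 97/500, A1 = -9/100, A2 = 1/5, so q_p = 97/500 - 9*t/100 + t^2/5.

q = 97/500 - 9*t/100 + t**2/5 + C1*cos(2*t)*exp(4*t) + C2*exp(4*t)*sin(2*t)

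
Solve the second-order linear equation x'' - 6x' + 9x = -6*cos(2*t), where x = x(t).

Characteristic equation r² - 6r + 9 = 0 has discriminant (-6)² - 4·(9) = 0, so r = 3 is a repeated root.
Hence x_h = (C1 + C2*t)*exp(3*t).
Try x_p = A*cos(2*t) + B*sin(2*t). Substituting and equating the coefficients of cos(2t) and sin(2t) gives A = -30/169, B = 72/169, so x_p = -30*cos(2*t)/169 + 72*sin(2*t)/169.

x = -30*cos(2*t)/169 + 72*sin(2*t)/169 + C1*exp(3*t) + C2*t*exp(3*t)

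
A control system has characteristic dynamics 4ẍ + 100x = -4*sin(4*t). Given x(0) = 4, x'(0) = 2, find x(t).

x = 4*cos(5*t) - sin(4*t)/9 + 22*sin(5*t)/45

Divide through by 4: x'' + 25x = -sin(4*t).
Characteristic equation r² + 25 = 0 has discriminant (0)² - 4·(25) = -100 < 0, so r = ± 5i.
Hence x_h = C1*cos(5*t) + C2*sin(5*t).
Try x_p = A*cos(4*t) + B*sin(4*t). Substituting and equating the coefficients of cos(4t) and sin(4t) gives A = 0, B = -1/9, so x_p = -sin(4*t)/9.
General solution: x = -sin(4*t)/9 + C1*cos(5*t) + C2*sin(5*t).
Apply the initial conditions: x(0) = C1 = 4 and x'(0) = -4/9 + 5*C2 = 2. Solving gives C1 = 4, C2 = 22/45.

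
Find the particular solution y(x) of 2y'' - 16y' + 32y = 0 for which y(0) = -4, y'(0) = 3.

Divide through by 2: y'' - 8y' + 16y = 0.
Characteristic equation r² - 8r + 16 = 0 has discriminant (-8)² - 4·(16) = 0, so r = 4 is a repeated root.
Hence y_h = (C1 + C2*x)*exp(4*x).
Apply the initial conditions: y(0) = C1 = -4 and y'(0) = C2 + 4*C1 = 3. Solving gives C1 = -4, C2 = 19.

y = -4*exp(4*x) + 19*x*exp(4*x)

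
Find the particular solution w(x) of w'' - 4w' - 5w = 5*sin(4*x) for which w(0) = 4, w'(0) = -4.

Characteristic equation r² - 4r - 5 = 0 factors as (r + 1)(r - 5) = 0, so r = -1, 5.
Hence w_h = C1*exp(-x) + C2*exp(5*x).
Try w_p = A*cos(4*x) + B*sin(4*x). Substituting and equating the coefficients of cos(4x) and sin(4x) gives A = 80/697, B = -105/697, so w_p = -105*sin(4*x)/697 + 80*cos(4*x)/697.
General solution: w = -105*sin(4*x)/697 + 80*cos(4*x)/697 + C1*exp(-x) + C2*exp(5*x).
Apply the initial conditions: w(0) = 80/697 + C1 + C2 = 4 and w'(0) = -420/697 - C1 + 5*C2 = -4. Solving gives C1 = 194/51, C2 = 10/123.

w = -105*sin(4*x)/697 + 10*exp(5*x)/123 + 80*cos(4*x)/697 + 194*exp(-x)/51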